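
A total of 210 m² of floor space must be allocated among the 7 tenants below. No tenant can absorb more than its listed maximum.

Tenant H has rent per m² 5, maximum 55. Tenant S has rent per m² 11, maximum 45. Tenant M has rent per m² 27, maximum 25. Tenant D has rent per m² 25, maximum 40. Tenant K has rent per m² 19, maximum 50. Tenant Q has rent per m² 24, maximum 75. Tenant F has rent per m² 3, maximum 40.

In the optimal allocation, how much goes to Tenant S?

20

Rank by rent per m²: Tenant M 27 > Tenant D 25 > Tenant Q 24 > Tenant K 19 > Tenant S 11 > Tenant H 5 > Tenant F 3.
Tenant M takes 25 to reach its cap of 25 — 185 left.
Tenant D takes 40 to reach its cap of 40 — 145 left.
Tenant Q takes 75 to reach its cap of 75 — 70 left.
Tenant K: +50 to 50 (cap) — 20 left.
Tenant S has room for 45 but only 20 remain, so it gets 20.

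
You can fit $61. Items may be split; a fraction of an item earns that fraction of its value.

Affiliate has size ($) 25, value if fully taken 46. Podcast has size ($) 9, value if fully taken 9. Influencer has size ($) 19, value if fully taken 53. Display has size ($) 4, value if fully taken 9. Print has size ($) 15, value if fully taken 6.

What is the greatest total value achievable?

118.6

Sort by value density: Influencer 53/19≈2.79, Display 9/4≈2.25, Affiliate 46/25≈1.84, Podcast 9/9≈1, Print 6/15≈0.4.
All 19 $ of Influencer fit (value 53) → 42 remain.
Take all of Display (4 $, value 9) → 38 $ left.
All 25 $ of Affiliate fit (value 46) → 13 remain.
All 9 $ of Podcast fit (value 9) → 4 remain.
Fill the last 4 $ with part of Print: 4/15 of it earns 1.6.
Total value = 118.6.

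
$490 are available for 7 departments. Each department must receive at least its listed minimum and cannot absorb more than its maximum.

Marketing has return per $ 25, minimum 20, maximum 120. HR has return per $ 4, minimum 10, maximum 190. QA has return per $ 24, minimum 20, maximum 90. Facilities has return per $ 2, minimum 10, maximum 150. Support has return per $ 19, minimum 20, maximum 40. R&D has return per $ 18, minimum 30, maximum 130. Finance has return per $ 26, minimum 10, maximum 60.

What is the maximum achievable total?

Meeting every minimum uses 20+10+20+10+20+30+10 = 120 $, leaving 370.
Order the departments by return per $: Finance 26 > Marketing 25 > QA 24 > Support 19 > R&D 18 > HR 4 > Facilities 2.
Finance: +50 to 60 (cap) → 320 left.
Marketing: +100 to 120 (cap) → 220 left.
Give QA 70 more to hit its cap of 90 → 150 left.
Support takes 20 more to reach its cap of 40 → 130 left.
R&D takes 100 more to reach its cap of 130 → 30 left.
HR: +30 (room for 180) → 40. Pool exhausted.
Total = 25×120 + 4×40 + 24×90 + 2×10 + 19×40 + 18×130 + 26×60 = 10000.

10000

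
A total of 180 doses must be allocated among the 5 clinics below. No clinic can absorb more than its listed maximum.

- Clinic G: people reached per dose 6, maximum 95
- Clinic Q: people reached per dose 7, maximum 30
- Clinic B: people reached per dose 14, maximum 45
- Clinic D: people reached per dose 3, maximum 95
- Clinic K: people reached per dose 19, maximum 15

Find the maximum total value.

1665

Order the clinics by people reached per dose: Clinic K 19 > Clinic B 14 > Clinic Q 7 > Clinic G 6 > Clinic D 3.
Clinic K: +15 to 15 (cap) → 165 left.
Clinic B: +45 to 45 (cap) → 120 left.
Clinic Q: +30 to 30 (cap) → 90 left.
Clinic G: +90 (room for 95) → 90. Pool exhausted.
Total = 6×90 + 7×30 + 14×45 + 19×15 = 1665.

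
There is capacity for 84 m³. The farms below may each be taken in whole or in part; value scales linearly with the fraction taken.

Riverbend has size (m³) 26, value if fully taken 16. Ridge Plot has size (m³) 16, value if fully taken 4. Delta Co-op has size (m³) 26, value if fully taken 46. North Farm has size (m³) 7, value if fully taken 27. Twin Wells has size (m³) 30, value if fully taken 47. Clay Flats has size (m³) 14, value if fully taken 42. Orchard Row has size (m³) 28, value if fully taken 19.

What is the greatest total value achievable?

166.75

Best value per unit of size first: North Farm 27/7≈3.86, Clay Flats 42/14≈3, Delta Co-op 46/26≈1.77, Twin Wells 47/30≈1.57, Orchard Row 19/28≈0.679, Riverbend 16/26≈0.615, Ridge Plot 4/16≈0.25.
North Farm: take in full, 7 m³ for value 27 ; 77 left.
Take all of Clay Flats (14 m³, value 42) ; 63 m³ left.
Take all of Delta Co-op (26 m³, value 46) ; 37 m³ left.
Take all of Twin Wells (30 m³, value 47) ; 7 m³ left.
7 m³ left: a 7/28 share of Orchard Row gives 19×7/28 = 4.75.
Total value = 166.75.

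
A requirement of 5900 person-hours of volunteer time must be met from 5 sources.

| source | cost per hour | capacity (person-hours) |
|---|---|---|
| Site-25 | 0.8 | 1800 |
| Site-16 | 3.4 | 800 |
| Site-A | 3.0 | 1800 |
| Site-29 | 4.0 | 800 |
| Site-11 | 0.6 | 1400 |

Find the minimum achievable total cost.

Fill from the cheapest source first.
Site-11 at 0.6: take all 1400 person-hours ; 4500 still needed.
Take 1800 from Site-25 at 0.8 ; need 2700 more.
Site-A (3.0): use full 1800 ; 900 person-hours to go.
Site-16 at 3.4: take all 800 person-hours ; 100 still needed.
Take 100 from Site-29 at 4.0 to finish.
Cost = 1400×0.6 + 1800×0.8 + 1800×3.0 + 800×3.4 + 100×4.0 = 10800.

10800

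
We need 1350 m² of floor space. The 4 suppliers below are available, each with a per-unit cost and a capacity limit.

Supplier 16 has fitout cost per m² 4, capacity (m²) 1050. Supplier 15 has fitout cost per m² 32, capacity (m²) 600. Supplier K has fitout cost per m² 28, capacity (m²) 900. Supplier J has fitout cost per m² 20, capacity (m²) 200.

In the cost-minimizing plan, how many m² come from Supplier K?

100

Cheapest first:
Supplier 16 (4): use full 1050 → 300 m² to go.
Supplier J (20): use full 200 → 100 m² to go.
Supplier K at 28: take 100 of its 900 → requirement met.
Supplier 15: unused.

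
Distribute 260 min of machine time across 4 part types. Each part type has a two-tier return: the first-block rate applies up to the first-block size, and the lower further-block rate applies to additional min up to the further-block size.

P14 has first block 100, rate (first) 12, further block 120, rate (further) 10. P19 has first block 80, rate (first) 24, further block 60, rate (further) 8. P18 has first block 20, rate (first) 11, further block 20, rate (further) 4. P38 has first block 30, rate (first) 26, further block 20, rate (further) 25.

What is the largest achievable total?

Rank every tier by rate: P38/T1 26 > P38/T2 25 > P19/T1 24 > P14/T1 12 > P18/T1 11 > P14/T2 10 > P19/T2 8 > P18/T2 4.
Fill P38 T1 block (30 at 26) ; 230 left.
P38/T2 (25): +20 ; 210 left.
P19/T1 (24): +80 ; 130 left.
P14 T1 at 12: fill all 100 ; 30 left.
Fill P18 T1 block (20 at 11) ; 10 left.
P14 T2 at 10: only 10 left, fill 10.
Total = 26×30 + 25×20 + 24×80 + 12×100 + 11×20 + 10×10 = 4720.

4720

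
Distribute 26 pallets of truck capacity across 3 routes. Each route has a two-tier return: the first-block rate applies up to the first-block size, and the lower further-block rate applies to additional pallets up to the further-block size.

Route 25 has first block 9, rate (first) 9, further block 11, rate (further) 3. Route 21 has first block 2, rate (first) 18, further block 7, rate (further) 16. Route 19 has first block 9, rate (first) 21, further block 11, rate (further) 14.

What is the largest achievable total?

449

Order all 6 blocks by rate: Route 19/tier1 21 > Route 21/tier1 18 > Route 21/tier2 16 > Route 19/tier2 14 > Route 25/tier1 9 > Route 25/tier2 3.
Route 19/tier1 (21): +9 — 17 left.
Route 21 tier1 at 18: fill all 2 — 15 left.
Route 21/tier2 (16): +7 — 8 left.
Route 19 tier2 at 14: only 8 left, fill 8.
Total = 21×9 + 18×2 + 16×7 + 14×8 = 449.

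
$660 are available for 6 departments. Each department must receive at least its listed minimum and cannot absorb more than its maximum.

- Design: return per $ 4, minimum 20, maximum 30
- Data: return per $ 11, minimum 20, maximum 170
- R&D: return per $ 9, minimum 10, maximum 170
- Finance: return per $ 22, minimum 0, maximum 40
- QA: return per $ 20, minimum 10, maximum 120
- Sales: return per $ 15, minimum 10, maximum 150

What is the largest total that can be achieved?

Meeting every minimum uses 20+20+10+0+10+10 = 70 $, leaving 590.
Highest return per $ first: Finance 22 > QA 20 > Sales 15 > Data 11 > R&D 9 > Design 4.
Give Finance 40 more to hit its cap of 40 → 550 left.
QA takes 110 more to reach its cap of 120 → 440 left.
Sales takes 140 more to reach its cap of 150 → 300 left.
Data: +150 to 170 (cap) → 150 left.
R&D has room for 160 more but only 150 remain, so it gets 160.
Total = 4×20 + 11×170 + 9×160 + 22×40 + 20×120 + 15×150 = 8920.

8920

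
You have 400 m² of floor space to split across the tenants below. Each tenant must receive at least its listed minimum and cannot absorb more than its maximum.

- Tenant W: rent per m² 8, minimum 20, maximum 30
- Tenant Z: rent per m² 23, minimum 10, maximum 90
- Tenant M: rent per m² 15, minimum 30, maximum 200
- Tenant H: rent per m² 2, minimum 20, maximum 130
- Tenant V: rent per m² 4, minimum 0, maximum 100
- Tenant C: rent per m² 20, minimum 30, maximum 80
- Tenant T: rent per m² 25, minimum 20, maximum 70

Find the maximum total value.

7420

Meeting every minimum uses 20+10+30+20+0+30+20 = 130 m², leaving 270.
Rank by rent per m²: Tenant T 25 > Tenant Z 23 > Tenant C 20 > Tenant M 15 > Tenant W 8 > Tenant V 4 > Tenant H 2.
Give Tenant T 50 more to hit its cap of 70 → 220 left.
Tenant Z takes 80 more to reach its cap of 90 → 140 left.
Give Tenant C 50 more to hit its cap of 80 → 90 left.
Only 90 left; Tenant M takes them to reach 120.
Total = 8×20 + 23×90 + 15×120 + 2×20 + 20×80 + 25×70 = 7420.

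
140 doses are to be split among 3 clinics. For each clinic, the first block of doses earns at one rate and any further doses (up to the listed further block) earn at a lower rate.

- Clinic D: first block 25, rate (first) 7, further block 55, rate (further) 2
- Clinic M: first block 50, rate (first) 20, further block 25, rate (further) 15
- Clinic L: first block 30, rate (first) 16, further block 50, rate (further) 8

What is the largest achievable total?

Rank every tier by rate: Clinic M/first 20 > Clinic L/first 16 > Clinic M/second 15 > Clinic L/second 8 > Clinic D/first 7 > Clinic D/second 2.
Clinic M/first (20): +50 — 90 left.
Fill Clinic L first block (30 at 16) — 60 left.
Clinic M second at 15: fill all 25 — 35 left.
Clinic L/second: +35 of 50 at 8; pool empty.
Total = 20×50 + 16×30 + 15×25 + 8×35 = 2135.

2135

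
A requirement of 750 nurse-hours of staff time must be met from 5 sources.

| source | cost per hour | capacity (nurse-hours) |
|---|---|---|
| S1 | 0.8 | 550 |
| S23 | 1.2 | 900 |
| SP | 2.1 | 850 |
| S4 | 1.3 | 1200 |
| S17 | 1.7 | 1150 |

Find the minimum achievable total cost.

Use sources in increasing cost order.
S1 at 0.8: take all 550 nurse-hours — 200 still needed.
Take 200 from S23 at 1.2 to finish.
S4, S17, SP: unused.
Cost = 550×0.8 + 200×1.2 = 680.

680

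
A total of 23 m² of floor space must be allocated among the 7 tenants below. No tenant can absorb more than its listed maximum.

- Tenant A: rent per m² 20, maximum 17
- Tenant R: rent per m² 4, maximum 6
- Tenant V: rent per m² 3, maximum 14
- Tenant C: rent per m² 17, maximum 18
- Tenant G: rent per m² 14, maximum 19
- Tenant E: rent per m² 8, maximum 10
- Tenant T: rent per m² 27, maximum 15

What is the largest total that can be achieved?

Rank by rent per m²: Tenant T 27 > Tenant A 20 > Tenant C 17 > Tenant G 14 > Tenant E 8 > Tenant R 4 > Tenant V 3.
Tenant T takes 15 to reach its cap of 15 ; 8 left.
Tenant A: +8 (room for 17) → 8. Pool exhausted.
Total = 20×8 + 27×15 = 565.

565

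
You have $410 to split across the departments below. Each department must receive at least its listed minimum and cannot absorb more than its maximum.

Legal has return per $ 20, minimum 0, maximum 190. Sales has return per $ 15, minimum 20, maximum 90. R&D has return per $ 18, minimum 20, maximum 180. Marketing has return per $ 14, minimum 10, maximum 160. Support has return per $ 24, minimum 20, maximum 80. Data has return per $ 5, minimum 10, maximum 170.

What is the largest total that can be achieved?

8010

Meeting every minimum uses 0+20+20+10+20+10 = 80 $, leaving 330.
Highest return per $ first: Support 24 > Legal 20 > R&D 18 > Sales 15 > Marketing 14 > Data 5.
Support: +60 to 80 (cap) — 270 left.
Legal: +190 to 190 (cap) — 80 left.
Only 80 left; R&D takes them to reach 100.
Total = 20×190 + 15×20 + 18×100 + 14×10 + 24×80 + 5×10 = 8010.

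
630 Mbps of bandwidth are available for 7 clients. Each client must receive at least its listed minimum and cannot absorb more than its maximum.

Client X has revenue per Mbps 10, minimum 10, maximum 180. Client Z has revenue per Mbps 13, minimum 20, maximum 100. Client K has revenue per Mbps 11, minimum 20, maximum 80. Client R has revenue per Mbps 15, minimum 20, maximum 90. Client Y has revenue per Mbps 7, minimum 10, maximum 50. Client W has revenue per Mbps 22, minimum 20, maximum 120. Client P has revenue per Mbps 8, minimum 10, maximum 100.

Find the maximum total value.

8440

Meeting every minimum uses 10+20+20+20+10+20+10 = 110 Mbps, leaving 520.
Rank by revenue per Mbps: Client W 22 > Client R 15 > Client Z 13 > Client K 11 > Client X 10 > Client P 8 > Client Y 7.
Give Client W 100 more to hit its cap of 120 ; 420 left.
Client R takes 70 more to reach its cap of 90 ; 350 left.
Client Z: +80 to 100 (cap) ; 270 left.
Give Client K 60 more to hit its cap of 80 ; 210 left.
Client X: +170 to 180 (cap) ; 40 left.
Only 40 left; Client P takes them to reach 50.
Total = 10×180 + 13×100 + 11×80 + 15×90 + 7×10 + 22×120 + 8×50 = 8440.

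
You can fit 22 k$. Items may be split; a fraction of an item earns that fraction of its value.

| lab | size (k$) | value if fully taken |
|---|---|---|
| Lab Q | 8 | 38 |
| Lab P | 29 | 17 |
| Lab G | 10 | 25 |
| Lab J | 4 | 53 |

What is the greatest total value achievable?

116

Best value per unit of size first: Lab J 53/4≈13.2, Lab Q 38/8≈4.75, Lab G 25/10≈2.5, Lab P 17/29≈0.586.
Take all of Lab J (4 k$, value 53) ; 18 k$ left.
Lab Q: take in full, 8 k$ for value 38 ; 10 left.
Take all of Lab G (10 k$, value 25) ; 0 k$ left.
Total value = 116.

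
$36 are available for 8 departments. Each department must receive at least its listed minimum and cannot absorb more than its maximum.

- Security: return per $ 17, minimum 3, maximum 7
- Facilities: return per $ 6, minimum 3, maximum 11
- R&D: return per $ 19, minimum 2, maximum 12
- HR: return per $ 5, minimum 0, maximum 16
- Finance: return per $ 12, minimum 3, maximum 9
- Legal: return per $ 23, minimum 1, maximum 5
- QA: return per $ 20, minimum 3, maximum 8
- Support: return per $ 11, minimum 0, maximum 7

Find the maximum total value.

Meeting every minimum uses 3+3+2+0+3+1+3+0 = 15 $, leaving 21.
Highest return per $ first: Legal 23 > QA 20 > R&D 19 > Security 17 > Finance 12 > Support 11 > Facilities 6 > HR 5.
Legal: +4 to 5 (cap) — 17 left.
QA takes 5 more to reach its cap of 8 — 12 left.
Give R&D 10 more to hit its cap of 12 — 2 left.
Security has room for 4 more but only 2 remain, so it gets 5.
Total = 17×5 + 6×3 + 19×12 + 12×3 + 23×5 + 20×8 = 642.

642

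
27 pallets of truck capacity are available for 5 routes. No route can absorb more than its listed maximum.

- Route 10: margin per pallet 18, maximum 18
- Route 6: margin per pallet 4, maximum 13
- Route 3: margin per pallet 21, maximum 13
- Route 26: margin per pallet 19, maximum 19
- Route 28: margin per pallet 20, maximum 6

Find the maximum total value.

Order the routes by margin per pallet: Route 3 21 > Route 28 20 > Route 26 19 > Route 10 18 > Route 6 4.
Route 3: +13 to 13 (cap) ; 14 left.
Give Route 28 6 to hit its cap of 6 ; 8 left.
Route 26: +8 (room for 19) → 8. Pool exhausted.
Total = 21×13 + 19×8 + 20×6 = 545.

545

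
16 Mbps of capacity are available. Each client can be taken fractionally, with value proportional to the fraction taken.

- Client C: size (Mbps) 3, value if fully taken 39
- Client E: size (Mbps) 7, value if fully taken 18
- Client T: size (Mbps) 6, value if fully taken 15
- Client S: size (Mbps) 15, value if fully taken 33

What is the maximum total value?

72

Best value per unit of size first: Client C 39/3≈13, Client E 18/7≈2.57, Client T 15/6≈2.5, Client S 33/15≈2.2.
Take all of Client C (3 Mbps, value 39) ; 13 Mbps left.
Take all of Client E (7 Mbps, value 18) ; 6 Mbps left.
All 6 Mbps of Client T fit (value 15) ; 0 remain.
Total value = 72.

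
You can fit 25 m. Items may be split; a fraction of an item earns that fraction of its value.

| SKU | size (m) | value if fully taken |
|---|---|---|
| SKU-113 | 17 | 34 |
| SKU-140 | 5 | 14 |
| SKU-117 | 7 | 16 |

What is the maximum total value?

Best value per unit of size first: SKU-140 14/5≈2.8, SKU-117 16/7≈2.29, SKU-113 34/17≈2.
SKU-140: take in full, 5 m for value 14 ; 20 left.
All 7 m of SKU-117 fit (value 16) ; 13 remain.
13 m left: a 13/17 share of SKU-113 gives 34×13/17 = 26.
Total value = 56.

56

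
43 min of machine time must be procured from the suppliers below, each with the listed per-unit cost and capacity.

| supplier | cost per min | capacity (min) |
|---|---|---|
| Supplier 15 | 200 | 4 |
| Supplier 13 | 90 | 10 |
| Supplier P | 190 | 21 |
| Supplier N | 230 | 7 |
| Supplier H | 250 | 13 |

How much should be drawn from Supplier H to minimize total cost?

Cheapest first:
Supplier 13 at 90: take all 10 min — 33 still needed.
Supplier P at 190: take all 21 min — 12 still needed.
Supplier 15 at 200: take all 4 min — 8 still needed.
Supplier N at 230: take all 7 min — 1 still needed.
Supplier H (250): take the remaining 1 — done.

1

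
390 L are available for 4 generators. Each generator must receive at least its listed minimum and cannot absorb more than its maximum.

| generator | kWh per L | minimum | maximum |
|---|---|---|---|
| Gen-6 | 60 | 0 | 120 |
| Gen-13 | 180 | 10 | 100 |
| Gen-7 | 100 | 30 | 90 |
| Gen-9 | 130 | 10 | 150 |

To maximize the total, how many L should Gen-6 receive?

Meeting every minimum uses 0+10+30+10 = 50 L, leaving 340.
Highest kWh per L first: Gen-13 180 > Gen-9 130 > Gen-7 100 > Gen-6 60.
Gen-13 takes 90 more to reach its cap of 100 → 250 left.
Give Gen-9 140 more to hit its cap of 150 → 110 left.
Give Gen-7 60 more to hit its cap of 90 → 50 left.
Gen-6: +50 (room for 120) → 50. Pool exhausted.

50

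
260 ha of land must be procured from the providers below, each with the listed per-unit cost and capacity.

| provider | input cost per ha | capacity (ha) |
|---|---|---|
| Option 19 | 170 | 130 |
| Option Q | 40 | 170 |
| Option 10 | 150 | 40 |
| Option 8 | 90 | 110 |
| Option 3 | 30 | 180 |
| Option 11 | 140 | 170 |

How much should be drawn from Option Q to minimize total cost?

80

Fill from the cheapest provider first.
Option 3 (30): use full 180 ; 80 ha to go.
Option Q at 40: take 80 of its 170 ; requirement met.
Option 8, Option 11, Option 10, Option 19: unused.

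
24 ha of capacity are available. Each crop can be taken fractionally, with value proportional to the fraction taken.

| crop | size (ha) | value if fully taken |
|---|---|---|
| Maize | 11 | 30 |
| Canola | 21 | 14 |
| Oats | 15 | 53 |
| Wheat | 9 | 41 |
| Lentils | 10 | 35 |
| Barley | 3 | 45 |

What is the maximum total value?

128.4

Rank by value-to-size ratio: Barley 45/3≈15, Wheat 41/9≈4.56, Oats 53/15≈3.53, Lentils 35/10≈3.5, Maize 30/11≈2.73, Canola 14/21≈0.667.
All 3 ha of Barley fit (value 45) → 21 remain.
All 9 ha of Wheat fit (value 41) → 12 remain.
Fill the last 12 ha with part of Oats: 12/15 of it earns 42.4.
Total value = 128.4.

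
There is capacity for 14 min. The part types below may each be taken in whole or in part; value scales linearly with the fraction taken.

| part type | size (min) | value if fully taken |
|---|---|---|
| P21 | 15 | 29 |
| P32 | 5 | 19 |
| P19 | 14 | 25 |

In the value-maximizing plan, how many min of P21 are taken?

9

Rank by value-to-size ratio: P32 19/5≈3.8, P21 29/15≈1.93, P19 25/14≈1.79.
P32: take in full, 5 min for value 19 → 9 left.
Only 9 min remain; take 9/15 of P21 for value 29×9/15 = 17.4.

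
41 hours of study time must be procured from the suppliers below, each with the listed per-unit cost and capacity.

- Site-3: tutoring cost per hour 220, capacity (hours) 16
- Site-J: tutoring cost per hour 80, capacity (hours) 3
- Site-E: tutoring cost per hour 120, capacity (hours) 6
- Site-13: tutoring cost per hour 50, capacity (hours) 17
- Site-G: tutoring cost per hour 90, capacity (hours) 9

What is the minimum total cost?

Fill from the cheapest supplier first.
Site-13 at 50: take all 17 hours ; 24 still needed.
Take 3 from Site-J at 80 ; need 21 more.
Site-G at 90: take all 9 hours ; 12 still needed.
Site-E (120): use full 6 ; 6 hours to go.
Take 6 from Site-3 at 220 to finish.
Cost = 17×50 + 3×80 + 9×90 + 6×120 + 6×220 = 3940.

3940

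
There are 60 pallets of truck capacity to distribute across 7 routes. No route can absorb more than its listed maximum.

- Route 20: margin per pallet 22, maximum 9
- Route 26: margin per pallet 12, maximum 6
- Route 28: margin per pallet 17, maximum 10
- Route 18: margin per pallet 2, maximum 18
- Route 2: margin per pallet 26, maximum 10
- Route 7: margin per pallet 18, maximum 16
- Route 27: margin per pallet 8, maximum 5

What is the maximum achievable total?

1036

Highest margin per pallet first: Route 2 26 > Route 20 22 > Route 7 18 > Route 28 17 > Route 26 12 > Route 27 8 > Route 18 2.
Route 2 takes 10 to reach its cap of 10 — 50 left.
Give Route 20 9 to hit its cap of 9 — 41 left.
Route 7 takes 16 to reach its cap of 16 — 25 left.
Route 28: +10 to 10 (cap) — 15 left.
Route 26: +6 to 6 (cap) — 9 left.
Give Route 27 5 to hit its cap of 5 — 4 left.
Route 18 has room for 18 but only 4 remain, so it gets 4.
Total = 22×9 + 12×6 + 17×10 + 2×4 + 26×10 + 18×16 + 8×5 = 1036.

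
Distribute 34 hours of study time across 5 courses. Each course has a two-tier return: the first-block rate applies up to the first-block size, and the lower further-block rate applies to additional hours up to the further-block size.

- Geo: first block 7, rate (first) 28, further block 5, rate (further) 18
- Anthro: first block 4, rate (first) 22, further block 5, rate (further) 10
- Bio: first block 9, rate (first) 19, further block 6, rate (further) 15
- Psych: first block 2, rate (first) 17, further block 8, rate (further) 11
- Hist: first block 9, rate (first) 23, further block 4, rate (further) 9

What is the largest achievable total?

Rank every tier by rate: Geo/T1 28 > Hist/T1 23 > Anthro/T1 22 > Bio/T1 19 > Geo/T2 18 > Psych/T1 17 > Bio/T2 15 > Psych/T2 11 > Anthro/T2 10 > Hist/T2 9.
Geo T1 at 28: fill all 7 ; 27 left.
Fill Hist T1 block (9 at 23) ; 18 left.
Anthro/T1 (22): +4 ; 14 left.
Bio/T1 (19): +9 ; 5 left.
Fill Geo T2 block (5 at 18) ; 0 left.
Total = 28×7 + 23×9 + 22×4 + 19×9 + 18×5 = 752.

752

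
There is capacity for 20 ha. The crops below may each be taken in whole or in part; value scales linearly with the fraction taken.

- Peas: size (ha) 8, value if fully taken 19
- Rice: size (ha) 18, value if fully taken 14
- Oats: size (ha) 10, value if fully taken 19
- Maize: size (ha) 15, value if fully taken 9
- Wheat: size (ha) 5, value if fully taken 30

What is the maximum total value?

Rank by value-to-size ratio: Wheat 30/5≈6, Peas 19/8≈2.38, Oats 19/10≈1.9, Rice 14/18≈0.778, Maize 9/15≈0.6.
All 5 ha of Wheat fit (value 30) → 15 remain.
All 8 ha of Peas fit (value 19) → 7 remain.
Fill the last 7 ha with part of Oats: 7/10 of it earns 13.3.
Total value = 62.3.

62.3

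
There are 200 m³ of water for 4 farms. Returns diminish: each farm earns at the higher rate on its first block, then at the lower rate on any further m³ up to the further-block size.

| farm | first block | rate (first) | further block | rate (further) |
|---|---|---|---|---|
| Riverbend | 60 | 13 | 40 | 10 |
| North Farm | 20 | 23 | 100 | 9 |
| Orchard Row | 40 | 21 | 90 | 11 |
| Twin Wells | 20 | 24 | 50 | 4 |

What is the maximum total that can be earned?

Treat each block as its own option and order by rate: Twin Wells/T1 24 > North Farm/T1 23 > Orchard Row/T1 21 > Riverbend/T1 13 > Orchard Row/T2 11 > Riverbend/T2 10 > North Farm/T2 9 > Twin Wells/T2 4.
Twin Wells/T1 (24): +20 ; 180 left.
Fill North Farm T1 block (20 at 23) ; 160 left.
Orchard Row T1 at 21: fill all 40 ; 120 left.
Riverbend/T1 (13): +60 ; 60 left.
60 remain; put them into Orchard Row T2 at 11.
Total = 24×20 + 23×20 + 21×40 + 13×60 + 11×60 = 3220.

3220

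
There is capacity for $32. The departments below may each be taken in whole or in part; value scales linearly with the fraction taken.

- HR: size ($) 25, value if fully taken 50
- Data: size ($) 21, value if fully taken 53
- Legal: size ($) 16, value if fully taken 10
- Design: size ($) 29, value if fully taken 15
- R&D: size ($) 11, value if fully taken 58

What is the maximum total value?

Best value per unit of size first: R&D 58/11≈5.27, Data 53/21≈2.52, HR 50/25≈2, Legal 10/16≈0.625, Design 15/29≈0.517.
All 11 $ of R&D fit (value 58) ; 21 remain.
Data: take in full, 21 $ for value 53 ; 0 left.
Total value = 111.

111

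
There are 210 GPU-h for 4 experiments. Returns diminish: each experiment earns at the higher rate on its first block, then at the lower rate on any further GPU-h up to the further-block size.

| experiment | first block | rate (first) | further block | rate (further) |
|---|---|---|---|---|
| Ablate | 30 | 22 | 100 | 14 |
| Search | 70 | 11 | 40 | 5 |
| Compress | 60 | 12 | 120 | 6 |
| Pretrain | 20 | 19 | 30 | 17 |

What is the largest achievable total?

Treat each block as its own option and order by rate: Ablate/tier1 22 > Pretrain/tier1 19 > Pretrain/tier2 17 > Ablate/tier2 14 > Compress/tier1 12 > Search/tier1 11 > Compress/tier2 6 > Search/tier2 5.
Fill Ablate tier1 block (30 at 22) — 180 left.
Pretrain/tier1 (19): +20 — 160 left.
Pretrain tier2 at 17: fill all 30 — 130 left.
Fill Ablate tier2 block (100 at 14) — 30 left.
Compress/tier1: +30 of 60 at 12; pool empty.
Total = 22×30 + 19×20 + 17×30 + 14×100 + 12×30 = 3310.

3310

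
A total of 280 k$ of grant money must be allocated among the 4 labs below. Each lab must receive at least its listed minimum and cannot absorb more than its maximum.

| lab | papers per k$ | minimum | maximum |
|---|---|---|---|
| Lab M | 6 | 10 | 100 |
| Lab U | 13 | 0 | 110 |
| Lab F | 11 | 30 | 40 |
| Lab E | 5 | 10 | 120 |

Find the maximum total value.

Meeting every minimum uses 10+0+30+10 = 50 k$, leaving 230.
Highest papers per k$ first: Lab U 13 > Lab F 11 > Lab M 6 > Lab E 5.
Give Lab U 110 more to hit its cap of 110 ; 120 left.
Lab F takes 10 more to reach its cap of 40 ; 110 left.
Lab M takes 90 more to reach its cap of 100 ; 20 left.
Lab E has room for 110 more but only 20 remain, so it gets 30.
Total = 6×100 + 13×110 + 11×40 + 5×30 = 2620.

2620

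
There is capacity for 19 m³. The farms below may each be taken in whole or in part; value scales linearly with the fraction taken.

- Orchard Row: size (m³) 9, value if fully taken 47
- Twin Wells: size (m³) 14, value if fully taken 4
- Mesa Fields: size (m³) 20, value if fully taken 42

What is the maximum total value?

Best value per unit of size first: Orchard Row 47/9≈5.22, Mesa Fields 42/20≈2.1, Twin Wells 4/14≈0.286.
Take all of Orchard Row (9 m³, value 47) — 10 m³ left.
Fill the last 10 m³ with part of Mesa Fields: 10/20 of it earns 21.
Total value = 68.

68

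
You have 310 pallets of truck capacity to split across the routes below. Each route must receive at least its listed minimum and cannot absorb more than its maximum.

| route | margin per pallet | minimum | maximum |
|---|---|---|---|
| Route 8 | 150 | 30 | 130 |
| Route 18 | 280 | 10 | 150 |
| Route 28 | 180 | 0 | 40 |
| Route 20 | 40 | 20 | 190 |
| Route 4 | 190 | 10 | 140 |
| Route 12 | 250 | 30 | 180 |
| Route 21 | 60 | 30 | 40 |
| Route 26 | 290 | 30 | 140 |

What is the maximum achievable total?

71100

Meeting every minimum uses 30+10+0+20+10+30+30+30 = 160 pallets, leaving 150.
Order the routes by margin per pallet: Route 26 290 > Route 18 280 > Route 12 250 > Route 4 190 > Route 28 180 > Route 8 150 > Route 21 60 > Route 20 40.
Route 26 takes 110 more to reach its cap of 140 ; 40 left.
Route 18: +40 (room for 140) → 50. Pool exhausted.
Total = 150×30 + 280×50 + 40×20 + 190×10 + 250×30 + 60×30 + 290×140 = 71100.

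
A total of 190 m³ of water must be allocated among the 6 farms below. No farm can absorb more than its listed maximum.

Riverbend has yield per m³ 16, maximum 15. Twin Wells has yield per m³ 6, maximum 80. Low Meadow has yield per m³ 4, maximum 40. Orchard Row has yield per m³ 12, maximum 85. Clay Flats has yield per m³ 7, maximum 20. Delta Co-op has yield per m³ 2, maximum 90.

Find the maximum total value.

1820

Highest yield per m³ first: Riverbend 16 > Orchard Row 12 > Clay Flats 7 > Twin Wells 6 > Low Meadow 4 > Delta Co-op 2.
Riverbend takes 15 to reach its cap of 15 ; 175 left.
Orchard Row takes 85 to reach its cap of 85 ; 90 left.
Clay Flats: +20 to 20 (cap) ; 70 left.
Only 70 left; Twin Wells takes them to reach 70.
Total = 16×15 + 6×70 + 12×85 + 7×20 = 1820.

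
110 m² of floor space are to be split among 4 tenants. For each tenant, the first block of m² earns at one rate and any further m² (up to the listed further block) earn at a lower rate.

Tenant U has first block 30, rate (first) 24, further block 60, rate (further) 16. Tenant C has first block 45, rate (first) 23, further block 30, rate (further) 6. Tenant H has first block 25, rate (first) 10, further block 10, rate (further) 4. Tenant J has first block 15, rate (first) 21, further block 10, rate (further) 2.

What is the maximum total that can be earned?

2390

Order all 8 blocks by rate: Tenant U/T1 24 > Tenant C/T1 23 > Tenant J/T1 21 > Tenant U/T2 16 > Tenant H/T1 10 > Tenant C/T2 6 > Tenant H/T2 4 > Tenant J/T2 2.
Tenant U T1 at 24: fill all 30 — 80 left.
Tenant C/T1 (23): +45 — 35 left.
Tenant J T1 at 21: fill all 15 — 20 left.
Tenant U T2 at 16: only 20 left, fill 20.
Total = 24×30 + 23×45 + 21×15 + 16×20 = 2390.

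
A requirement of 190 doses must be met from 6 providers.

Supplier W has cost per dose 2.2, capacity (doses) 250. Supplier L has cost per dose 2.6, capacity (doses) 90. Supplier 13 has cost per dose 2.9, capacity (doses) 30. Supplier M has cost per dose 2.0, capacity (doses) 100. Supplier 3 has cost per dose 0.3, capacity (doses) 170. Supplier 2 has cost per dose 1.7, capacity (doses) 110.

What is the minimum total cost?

Fill from the cheapest provider first.
Take 170 from Supplier 3 at 0.3 → need 20 more.
Supplier 2 at 1.7: take 20 of its 110 → requirement met.
Supplier M, Supplier W, Supplier L, Supplier 13: unused.
Cost = 170×0.3 + 20×1.7 = 85.

85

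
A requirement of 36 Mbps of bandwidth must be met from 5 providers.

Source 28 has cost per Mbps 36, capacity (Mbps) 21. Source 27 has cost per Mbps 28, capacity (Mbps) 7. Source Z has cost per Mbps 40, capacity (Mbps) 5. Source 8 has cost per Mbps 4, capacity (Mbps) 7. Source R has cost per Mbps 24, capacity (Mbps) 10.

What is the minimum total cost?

896

Use providers in increasing cost order.
Source 8 (4): use full 7 — 29 Mbps to go.
Take 10 from Source R at 24 — need 19 more.
Source 27 (28): use full 7 — 12 Mbps to go.
Source 28 (36): take the remaining 12 — done.
Source Z: unused.
Cost = 7×4 + 10×24 + 7×28 + 12×36 = 896.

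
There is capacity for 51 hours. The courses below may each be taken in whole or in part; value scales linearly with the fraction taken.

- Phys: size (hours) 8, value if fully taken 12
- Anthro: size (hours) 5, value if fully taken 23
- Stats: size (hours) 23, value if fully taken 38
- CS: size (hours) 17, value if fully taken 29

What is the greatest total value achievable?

Rank by value-to-size ratio: Anthro 23/5≈4.6, CS 29/17≈1.71, Stats 38/23≈1.65, Phys 12/8≈1.5.
All 5 hours of Anthro fit (value 23) → 46 remain.
CS: take in full, 17 hours for value 29 → 29 left.
All 23 hours of Stats fit (value 38) → 6 remain.
Only 6 hours remain; take 6/8 of Phys for value 12×6/8 = 9.
Total value = 99.

99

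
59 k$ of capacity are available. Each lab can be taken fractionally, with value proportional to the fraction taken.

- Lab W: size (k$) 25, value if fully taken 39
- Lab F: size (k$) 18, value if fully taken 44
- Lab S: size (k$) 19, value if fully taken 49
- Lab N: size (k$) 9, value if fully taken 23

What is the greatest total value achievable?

Rank by value-to-size ratio: Lab S 49/19≈2.58, Lab N 23/9≈2.56, Lab F 44/18≈2.44, Lab W 39/25≈1.56.
All 19 k$ of Lab S fit (value 49) → 40 remain.
Take all of Lab N (9 k$, value 23) → 31 k$ left.
Lab F: take in full, 18 k$ for value 44 → 13 left.
13 k$ left: a 13/25 share of Lab W gives 39×13/25 = 20.28.
Total value = 136.28.

136.28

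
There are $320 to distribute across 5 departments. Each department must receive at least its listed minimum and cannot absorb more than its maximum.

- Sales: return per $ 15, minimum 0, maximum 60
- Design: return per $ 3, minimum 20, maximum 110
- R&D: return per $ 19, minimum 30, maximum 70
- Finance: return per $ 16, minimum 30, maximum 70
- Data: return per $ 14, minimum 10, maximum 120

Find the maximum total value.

4810

Meeting every minimum uses 0+20+30+30+10 = 90 $, leaving 230.
Rank by return per $: R&D 19 > Finance 16 > Sales 15 > Data 14 > Design 3.
R&D: +40 to 70 (cap) ; 190 left.
Finance: +40 to 70 (cap) ; 150 left.
Sales: +60 to 60 (cap) ; 90 left.
Data has room for 110 more but only 90 remain, so it gets 100.
Total = 15×60 + 3×20 + 19×70 + 16×70 + 14×100 = 4810.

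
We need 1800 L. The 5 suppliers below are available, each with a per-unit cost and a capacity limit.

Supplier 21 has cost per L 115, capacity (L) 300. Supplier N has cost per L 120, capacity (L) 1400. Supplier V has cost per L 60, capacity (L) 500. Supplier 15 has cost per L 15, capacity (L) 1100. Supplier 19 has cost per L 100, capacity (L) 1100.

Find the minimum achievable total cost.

66500

Use suppliers in increasing cost order.
Supplier 15 (15): use full 1100 → 700 L to go.
Supplier V at 60: take all 500 L → 200 still needed.
Supplier 19 (100): take the remaining 200 → done.
Supplier 21, Supplier N: unused.
Cost = 1100×15 + 500×60 + 200×100 = 66500.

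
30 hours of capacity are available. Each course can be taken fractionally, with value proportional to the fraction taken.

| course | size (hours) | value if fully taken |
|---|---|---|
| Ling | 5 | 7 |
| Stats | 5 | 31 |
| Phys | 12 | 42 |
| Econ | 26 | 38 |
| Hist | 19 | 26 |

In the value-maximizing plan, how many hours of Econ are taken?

13

Sort by value density: Stats 31/5≈6.2, Phys 42/12≈3.5, Econ 38/26≈1.46, Ling 7/5≈1.4, Hist 26/19≈1.37.
All 5 hours of Stats fit (value 31) → 25 remain.
Phys: take in full, 12 hours for value 42 → 13 left.
13 hours left: a 13/26 share of Econ gives 38×13/26 = 19.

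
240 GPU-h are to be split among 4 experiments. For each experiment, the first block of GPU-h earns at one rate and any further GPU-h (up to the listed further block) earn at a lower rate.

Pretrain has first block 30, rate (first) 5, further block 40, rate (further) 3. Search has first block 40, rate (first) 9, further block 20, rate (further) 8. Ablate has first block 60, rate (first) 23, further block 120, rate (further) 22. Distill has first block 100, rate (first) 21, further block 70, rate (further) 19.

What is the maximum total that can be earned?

5280

Treat each block as its own option and order by rate: Ablate/tier1 23 > Ablate/tier2 22 > Distill/tier1 21 > Distill/tier2 19 > Search/tier1 9 > Search/tier2 8 > Pretrain/tier1 5 > Pretrain/tier2 3.
Fill Ablate tier1 block (60 at 23) ; 180 left.
Fill Ablate tier2 block (120 at 22) ; 60 left.
60 remain; put them into Distill tier1 at 21.
Total = 23×60 + 22×120 + 21×60 = 5280.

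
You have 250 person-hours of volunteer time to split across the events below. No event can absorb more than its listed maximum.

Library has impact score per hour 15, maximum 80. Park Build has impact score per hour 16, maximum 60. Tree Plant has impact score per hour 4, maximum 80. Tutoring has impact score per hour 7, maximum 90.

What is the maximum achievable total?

2870

Highest impact score per hour first: Park Build 16 > Library 15 > Tutoring 7 > Tree Plant 4.
Park Build takes 60 to reach its cap of 60 — 190 left.
Library: +80 to 80 (cap) — 110 left.
Tutoring takes 90 to reach its cap of 90 — 20 left.
Tree Plant has room for 80 but only 20 remain, so it gets 20.
Total = 15×80 + 16×60 + 4×20 + 7×90 = 2870.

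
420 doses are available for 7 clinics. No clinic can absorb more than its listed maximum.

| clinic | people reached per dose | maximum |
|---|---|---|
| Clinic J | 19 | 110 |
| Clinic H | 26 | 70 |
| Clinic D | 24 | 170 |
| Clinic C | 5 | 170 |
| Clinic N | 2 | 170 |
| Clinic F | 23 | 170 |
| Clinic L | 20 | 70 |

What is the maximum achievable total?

Order the clinics by people reached per dose: Clinic H 26 > Clinic D 24 > Clinic F 23 > Clinic L 20 > Clinic J 19 > Clinic C 5 > Clinic N 2.
Give Clinic H 70 to hit its cap of 70 — 350 left.
Clinic D takes 170 to reach its cap of 170 — 180 left.
Clinic F takes 170 to reach its cap of 170 — 10 left.
Clinic L: +10 (room for 70) → 10. Pool exhausted.
Total = 26×70 + 24×170 + 23×170 + 20×10 = 10010.

10010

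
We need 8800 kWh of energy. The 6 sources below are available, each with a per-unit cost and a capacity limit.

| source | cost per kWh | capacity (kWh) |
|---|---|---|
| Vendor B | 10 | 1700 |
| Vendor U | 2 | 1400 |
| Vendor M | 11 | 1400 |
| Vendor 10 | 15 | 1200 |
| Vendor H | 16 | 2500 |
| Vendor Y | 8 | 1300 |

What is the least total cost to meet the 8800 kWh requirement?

Cheapest first:
Take 1400 from Vendor U at 2 — need 7400 more.
Vendor Y at 8: take all 1300 kWh — 6100 still needed.
Vendor B at 10: take all 1700 kWh — 4400 still needed.
Vendor M at 11: take all 1400 kWh — 3000 still needed.
Vendor 10 at 15: take all 1200 kWh — 1800 still needed.
Take 1800 from Vendor H at 16 to finish.
Cost = 1400×2 + 1300×8 + 1700×10 + 1400×11 + 1200×15 + 1800×16 = 92400.

92400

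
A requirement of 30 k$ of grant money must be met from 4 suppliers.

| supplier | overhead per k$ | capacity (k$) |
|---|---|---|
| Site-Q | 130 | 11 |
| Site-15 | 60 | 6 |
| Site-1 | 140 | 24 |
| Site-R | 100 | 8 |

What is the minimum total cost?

3290

Cheapest first:
Take 6 from Site-15 at 60 → need 24 more.
Site-R at 100: take all 8 k$ → 16 still needed.
Site-Q (130): use full 11 → 5 k$ to go.
Site-1 (140): take the remaining 5 → done.
Cost = 6×60 + 8×100 + 11×130 + 5×140 = 3290.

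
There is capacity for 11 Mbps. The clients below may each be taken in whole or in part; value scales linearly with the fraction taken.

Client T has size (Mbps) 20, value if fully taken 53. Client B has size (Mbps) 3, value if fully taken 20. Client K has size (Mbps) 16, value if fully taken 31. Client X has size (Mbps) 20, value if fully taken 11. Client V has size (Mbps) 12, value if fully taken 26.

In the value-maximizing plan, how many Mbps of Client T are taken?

8

Rank by value-to-size ratio: Client B 20/3≈6.67, Client T 53/20≈2.65, Client V 26/12≈2.17, Client K 31/16≈1.94, Client X 11/20≈0.55.
Client B: take in full, 3 Mbps for value 20 ; 8 left.
8 Mbps left: a 8/20 share of Client T gives 53×8/20 = 21.2.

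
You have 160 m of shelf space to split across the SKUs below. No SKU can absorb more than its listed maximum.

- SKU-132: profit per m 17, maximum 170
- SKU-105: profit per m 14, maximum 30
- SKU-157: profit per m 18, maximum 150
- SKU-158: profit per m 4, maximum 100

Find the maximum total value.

2870

Rank by profit per m: SKU-157 18 > SKU-132 17 > SKU-105 14 > SKU-158 4.
Give SKU-157 150 to hit its cap of 150 → 10 left.
SKU-132: +10 (room for 170) → 10. Pool exhausted.
Total = 17×10 + 18×150 = 2870.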